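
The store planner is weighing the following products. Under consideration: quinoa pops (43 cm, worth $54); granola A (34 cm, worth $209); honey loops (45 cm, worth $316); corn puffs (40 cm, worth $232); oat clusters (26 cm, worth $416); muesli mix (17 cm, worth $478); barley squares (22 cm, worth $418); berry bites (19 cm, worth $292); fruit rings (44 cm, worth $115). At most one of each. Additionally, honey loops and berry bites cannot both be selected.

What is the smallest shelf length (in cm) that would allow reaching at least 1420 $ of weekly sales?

84

Need the lightest bundle worth ≥ 1420.
oat clusters + muesli mix + barley squares + berry bites: 1604 weekly sales at 84 cm.
No combination under 84 cm hits 1420.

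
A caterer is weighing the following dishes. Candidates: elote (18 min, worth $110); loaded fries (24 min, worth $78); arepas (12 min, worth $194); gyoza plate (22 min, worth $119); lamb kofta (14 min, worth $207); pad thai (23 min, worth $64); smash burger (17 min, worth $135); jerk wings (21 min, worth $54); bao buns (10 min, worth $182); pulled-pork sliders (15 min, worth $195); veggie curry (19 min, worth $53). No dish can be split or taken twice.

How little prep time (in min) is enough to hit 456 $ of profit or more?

Minimise min subject to total profit ≥ 456.
arepas + lamb kofta + bao buns: 583 profit at 36 min.
Below 36 min the best achievable stays under 456.

36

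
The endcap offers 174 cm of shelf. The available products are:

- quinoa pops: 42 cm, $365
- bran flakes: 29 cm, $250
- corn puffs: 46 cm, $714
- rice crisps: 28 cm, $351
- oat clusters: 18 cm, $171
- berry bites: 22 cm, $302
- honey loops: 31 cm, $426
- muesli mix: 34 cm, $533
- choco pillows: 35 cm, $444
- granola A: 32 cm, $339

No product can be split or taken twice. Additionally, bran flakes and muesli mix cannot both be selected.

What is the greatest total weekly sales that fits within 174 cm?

2468

The ratio heuristic lands on corn puffs + berry bites + honey loops + muesli mix + choco pillows (2419) but leaves 6 cm idle.
The 22 cm tied up in berry bites is better spent on rice crisps — total rises to 2468 (174 cm).
Runner-up corn puffs + berry bites + honey loops + muesli mix + choco pillows tops out at 2419.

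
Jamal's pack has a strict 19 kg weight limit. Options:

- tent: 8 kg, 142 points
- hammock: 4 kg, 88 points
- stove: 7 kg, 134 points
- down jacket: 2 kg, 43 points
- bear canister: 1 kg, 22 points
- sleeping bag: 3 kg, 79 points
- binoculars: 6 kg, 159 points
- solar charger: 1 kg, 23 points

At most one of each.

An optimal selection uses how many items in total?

Best achievable utility is 438.
One optimal bundle: stove + down jacket + sleeping bag + binoculars + solar charger (19 kg).
Any selection reaching 438 contains exactly 5 items.

5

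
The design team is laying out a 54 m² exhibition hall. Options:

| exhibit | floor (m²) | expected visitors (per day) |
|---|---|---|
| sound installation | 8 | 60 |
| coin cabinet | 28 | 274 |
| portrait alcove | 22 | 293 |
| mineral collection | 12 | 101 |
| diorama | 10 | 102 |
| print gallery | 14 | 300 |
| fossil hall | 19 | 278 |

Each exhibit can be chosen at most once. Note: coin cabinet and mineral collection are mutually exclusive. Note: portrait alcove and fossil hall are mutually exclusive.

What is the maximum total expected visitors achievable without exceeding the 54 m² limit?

755

Ranking by ratio (expected visitors/m²): print gallery 21.43, fossil hall 14.63, portrait alcove 13.32.
Greedy by ratio would take sound installation + diorama + print gallery + fossil hall: 51 m² used, total 740.
Dropping fossil hall frees 19 m²; slotting in portrait alcove (22 m²) lifts the total to 755 at 54 m².
No other feasible combination exceeds 755.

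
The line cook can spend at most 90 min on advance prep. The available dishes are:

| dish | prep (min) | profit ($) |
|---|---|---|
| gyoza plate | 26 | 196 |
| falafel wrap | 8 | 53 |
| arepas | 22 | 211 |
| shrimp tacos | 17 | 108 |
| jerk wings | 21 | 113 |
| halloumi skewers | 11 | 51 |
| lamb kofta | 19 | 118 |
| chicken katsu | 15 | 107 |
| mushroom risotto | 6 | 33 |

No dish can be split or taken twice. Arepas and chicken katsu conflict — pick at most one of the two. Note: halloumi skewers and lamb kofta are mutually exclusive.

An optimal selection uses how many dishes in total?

The maximum profit within 90 min is 666.
For example gyoza plate + arepas + shrimp tacos + lamb kofta + mushroom risotto achieves it, using 90 min.
All optima have 5 dishes.

5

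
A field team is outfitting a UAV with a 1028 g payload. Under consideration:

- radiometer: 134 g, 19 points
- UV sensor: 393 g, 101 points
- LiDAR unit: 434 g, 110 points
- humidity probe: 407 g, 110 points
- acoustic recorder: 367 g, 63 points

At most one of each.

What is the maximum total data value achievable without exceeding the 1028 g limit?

239

A density-first pass picks radiometer + UV sensor + humidity probe — 230 at 934 g.
Dropping UV sensor frees 393 g; slotting in LiDAR unit (434 g) lifts the total to 239 at 975 g.
Next best is radiometer + UV sensor + LiDAR unit at 230 (961 g) — short by 9.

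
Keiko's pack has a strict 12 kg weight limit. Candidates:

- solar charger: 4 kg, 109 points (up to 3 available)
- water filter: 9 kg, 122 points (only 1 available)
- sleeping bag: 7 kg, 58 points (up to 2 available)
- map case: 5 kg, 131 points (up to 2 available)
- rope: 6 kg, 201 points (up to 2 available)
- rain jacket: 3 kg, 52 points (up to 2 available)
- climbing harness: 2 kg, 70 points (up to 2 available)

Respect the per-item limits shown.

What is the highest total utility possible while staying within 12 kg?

Taking the top-ratio items first gives rope + 2×climbing harness for 341 (10 kg).
The 4 kg tied up in 2×climbing harness is better spent on rope — total rises to 402 (12 kg).
No other feasible combination exceeds 402.

402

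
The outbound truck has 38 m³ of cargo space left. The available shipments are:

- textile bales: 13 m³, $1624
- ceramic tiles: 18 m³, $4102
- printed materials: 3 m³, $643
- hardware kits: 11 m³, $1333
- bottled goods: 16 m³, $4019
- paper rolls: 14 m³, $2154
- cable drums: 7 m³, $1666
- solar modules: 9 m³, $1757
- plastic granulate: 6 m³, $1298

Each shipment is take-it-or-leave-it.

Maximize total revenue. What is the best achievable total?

8764

Greedy by ratio would take printed materials + bottled goods + cable drums + plastic granulate: 32 m³ used, total 7626.
Dropping cable drums and plastic granulate frees 13 m³; slotting in ceramic tiles (18 m³) lifts the total to 8764 at 37 m³.
Every other selection either busts 38 m³ or fails to beat 8764.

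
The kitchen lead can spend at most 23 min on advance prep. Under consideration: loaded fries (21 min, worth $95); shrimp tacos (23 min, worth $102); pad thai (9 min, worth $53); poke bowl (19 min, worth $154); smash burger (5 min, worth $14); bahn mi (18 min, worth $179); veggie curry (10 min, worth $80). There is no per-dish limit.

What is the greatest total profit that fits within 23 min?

193

By profit per min: bahn mi 9.94, poke bowl 8.11, veggie curry 8.00 lead.
The ratio ordering already packs tightly: smash burger + bahn mi, 23 min, 193.
Every other selection either busts 23 min or fails to beat 193.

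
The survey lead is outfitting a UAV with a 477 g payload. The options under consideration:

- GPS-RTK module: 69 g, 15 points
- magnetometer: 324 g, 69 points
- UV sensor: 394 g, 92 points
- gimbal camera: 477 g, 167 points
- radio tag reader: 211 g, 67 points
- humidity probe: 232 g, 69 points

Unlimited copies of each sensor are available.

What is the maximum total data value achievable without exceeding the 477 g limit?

Ranking by ratio (data value/g): gimbal camera 0.35, radio tag reader 0.32, humidity probe 0.30, UV sensor 0.23.
Best packing: gimbal camera — 477 g, 167 total.
Nothing else within 477 g beats 167.

167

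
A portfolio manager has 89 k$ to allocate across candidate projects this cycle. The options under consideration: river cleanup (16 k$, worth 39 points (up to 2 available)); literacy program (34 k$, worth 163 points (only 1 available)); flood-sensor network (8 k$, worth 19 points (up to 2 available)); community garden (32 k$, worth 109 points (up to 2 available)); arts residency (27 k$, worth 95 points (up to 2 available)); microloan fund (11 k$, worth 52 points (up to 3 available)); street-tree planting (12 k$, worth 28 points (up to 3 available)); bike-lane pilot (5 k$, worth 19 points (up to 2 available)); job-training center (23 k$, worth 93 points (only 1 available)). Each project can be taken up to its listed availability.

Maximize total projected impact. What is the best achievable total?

398

Filling by ratio: literacy program + flood-sensor network + 3×microloan fund + 2×bike-lane pilot for 376, with 4 k$ left unused.
The 19 k$ tied up in flood-sensor network and microloan fund is better spent on job-training center — total rises to 398 (89 k$).
Nothing else within 89 k$ beats 398.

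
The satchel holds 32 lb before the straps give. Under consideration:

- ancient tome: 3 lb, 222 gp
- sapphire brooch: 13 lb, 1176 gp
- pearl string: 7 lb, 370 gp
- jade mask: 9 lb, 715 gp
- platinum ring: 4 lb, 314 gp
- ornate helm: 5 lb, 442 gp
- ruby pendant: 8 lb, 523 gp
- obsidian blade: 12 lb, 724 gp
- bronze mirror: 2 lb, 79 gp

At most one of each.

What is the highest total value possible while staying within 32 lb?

2647

Taking sapphire brooch + jade mask + platinum ring + ornate helm: 31 lb used, 2647 in value.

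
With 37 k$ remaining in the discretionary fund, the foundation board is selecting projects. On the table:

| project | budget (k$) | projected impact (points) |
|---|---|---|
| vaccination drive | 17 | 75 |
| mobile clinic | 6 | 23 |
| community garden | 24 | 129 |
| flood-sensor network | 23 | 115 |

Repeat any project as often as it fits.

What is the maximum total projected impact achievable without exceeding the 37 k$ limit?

The ratio ordering already packs tightly: 2×mobile clinic + community garden, 36 k$, 175.
The spare 1 k$ is too small for any remaining project, and no exchange beats 175.

175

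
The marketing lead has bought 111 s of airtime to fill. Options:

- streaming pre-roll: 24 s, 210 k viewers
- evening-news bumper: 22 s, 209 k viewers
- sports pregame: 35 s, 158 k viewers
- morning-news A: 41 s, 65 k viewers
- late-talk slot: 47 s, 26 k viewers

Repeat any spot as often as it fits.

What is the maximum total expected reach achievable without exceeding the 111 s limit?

5×evening-news bumper uses 110 of the 111 s and totals 1045.
No other feasible combination exceeds 1045.

1045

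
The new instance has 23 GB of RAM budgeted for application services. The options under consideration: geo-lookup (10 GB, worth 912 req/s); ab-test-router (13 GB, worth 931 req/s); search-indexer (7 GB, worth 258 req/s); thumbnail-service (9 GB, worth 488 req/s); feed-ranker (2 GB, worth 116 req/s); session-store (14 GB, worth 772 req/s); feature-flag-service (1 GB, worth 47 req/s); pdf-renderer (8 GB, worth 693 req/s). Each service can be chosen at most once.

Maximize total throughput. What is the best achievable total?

Filling by ratio: geo-lookup + feed-ranker + feature-flag-service + pdf-renderer for 1768, with 2 GB left unused.
Dropping feed-ranker and feature-flag-service and pdf-renderer frees 11 GB; slotting in ab-test-router (13 GB) lifts the total to 1843 at 23 GB.
Next best is geo-lookup + feed-ranker + feature-flag-service + pdf-renderer at 1768 (21 GB) — short by 75.

1843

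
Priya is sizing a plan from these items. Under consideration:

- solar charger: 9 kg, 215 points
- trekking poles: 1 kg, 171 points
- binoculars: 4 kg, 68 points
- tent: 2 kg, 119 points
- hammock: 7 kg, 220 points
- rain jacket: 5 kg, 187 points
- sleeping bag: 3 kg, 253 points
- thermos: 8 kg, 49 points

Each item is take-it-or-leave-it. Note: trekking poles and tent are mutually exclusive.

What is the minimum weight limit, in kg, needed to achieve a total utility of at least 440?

Need the lightest bundle worth ≥ 440.
trekking poles + binoculars + sleeping bag reaches 492 using 8 kg.
No combination under 8 kg hits 440.

8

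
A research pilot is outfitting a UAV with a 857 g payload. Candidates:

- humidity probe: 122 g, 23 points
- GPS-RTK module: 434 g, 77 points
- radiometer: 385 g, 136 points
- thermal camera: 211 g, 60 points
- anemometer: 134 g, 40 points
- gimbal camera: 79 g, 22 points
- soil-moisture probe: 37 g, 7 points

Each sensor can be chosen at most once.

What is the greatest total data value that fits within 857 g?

Taking radiometer + thermal camera + anemometer + gimbal camera + soil-moisture probe: 846 g used, 265 in data value.
Runner-up humidity probe + radiometer + thermal camera + anemometer tops out at 259.

265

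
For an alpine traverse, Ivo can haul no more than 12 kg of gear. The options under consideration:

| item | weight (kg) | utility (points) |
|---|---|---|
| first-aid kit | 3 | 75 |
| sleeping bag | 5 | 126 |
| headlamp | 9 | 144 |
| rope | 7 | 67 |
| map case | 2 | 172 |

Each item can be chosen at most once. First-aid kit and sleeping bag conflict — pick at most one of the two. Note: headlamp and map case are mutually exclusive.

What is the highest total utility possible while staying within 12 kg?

314

Taking first-aid kit + rope + map case: 12 kg used, 314 in utility.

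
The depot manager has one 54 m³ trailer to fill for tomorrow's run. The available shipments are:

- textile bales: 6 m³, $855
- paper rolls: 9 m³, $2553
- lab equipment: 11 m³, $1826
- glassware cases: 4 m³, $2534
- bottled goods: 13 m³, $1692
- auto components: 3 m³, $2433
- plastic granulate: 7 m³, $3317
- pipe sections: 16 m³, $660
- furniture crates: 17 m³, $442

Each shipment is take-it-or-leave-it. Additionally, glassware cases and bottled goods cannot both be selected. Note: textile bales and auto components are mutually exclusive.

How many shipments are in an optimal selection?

Optimal total is 13323.
For example paper rolls + lab equipment + glassware cases + auto components + plastic granulate + pipe sections achieves it, using 50 m³.
All optima have 6 shipments.

6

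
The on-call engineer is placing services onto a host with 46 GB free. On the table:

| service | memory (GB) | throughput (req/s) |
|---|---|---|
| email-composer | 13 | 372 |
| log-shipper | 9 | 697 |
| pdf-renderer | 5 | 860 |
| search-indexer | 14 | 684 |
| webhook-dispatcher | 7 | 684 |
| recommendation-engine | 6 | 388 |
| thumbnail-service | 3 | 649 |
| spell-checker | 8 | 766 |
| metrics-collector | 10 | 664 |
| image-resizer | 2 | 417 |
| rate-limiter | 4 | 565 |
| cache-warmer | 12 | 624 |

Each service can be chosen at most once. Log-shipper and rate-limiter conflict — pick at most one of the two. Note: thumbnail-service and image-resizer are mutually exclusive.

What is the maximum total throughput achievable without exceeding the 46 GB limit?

4576

By throughput per GB: thumbnail-service 216.33, image-resizer 208.50, pdf-renderer 172.00 lead.
Taking pdf-renderer + webhook-dispatcher + recommendation-engine + thumbnail-service + spell-checker + metrics-collector + rate-limiter: 43 GB used, 4576 in throughput.
Runner-up pdf-renderer + webhook-dispatcher + recommendation-engine + thumbnail-service + spell-checker + rate-limiter + cache-warmer tops out at 4536.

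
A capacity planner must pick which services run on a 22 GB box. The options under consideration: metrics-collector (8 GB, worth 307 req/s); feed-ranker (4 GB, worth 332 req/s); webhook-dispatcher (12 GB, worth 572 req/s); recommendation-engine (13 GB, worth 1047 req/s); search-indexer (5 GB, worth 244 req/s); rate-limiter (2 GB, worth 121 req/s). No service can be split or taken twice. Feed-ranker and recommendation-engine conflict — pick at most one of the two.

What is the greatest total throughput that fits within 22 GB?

1412

Ranking by ratio (throughput/GB): feed-ranker 83.00, recommendation-engine 80.54, rate-limiter 60.50.
Taking recommendation-engine + search-indexer + rate-limiter: 20 GB used, 1412 in throughput.
Nothing else feasible within 22 GB beats 1412.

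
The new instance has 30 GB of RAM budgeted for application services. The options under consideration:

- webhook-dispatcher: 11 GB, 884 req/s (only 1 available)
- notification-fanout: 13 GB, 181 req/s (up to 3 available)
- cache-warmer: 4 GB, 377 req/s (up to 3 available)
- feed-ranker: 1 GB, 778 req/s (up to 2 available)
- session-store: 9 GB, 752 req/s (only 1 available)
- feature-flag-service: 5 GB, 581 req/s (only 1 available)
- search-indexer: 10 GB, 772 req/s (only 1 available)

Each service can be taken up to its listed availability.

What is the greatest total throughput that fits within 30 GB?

4152

Greedy by ratio would take 3×cache-warmer + 2×feed-ranker + session-store + feature-flag-service: 28 GB used, total 4020.
Replace session-store with webhook-dispatcher: the trade gains 132 net, giving 4152 at 30 GB.
Nothing else within 30 GB beats 4152.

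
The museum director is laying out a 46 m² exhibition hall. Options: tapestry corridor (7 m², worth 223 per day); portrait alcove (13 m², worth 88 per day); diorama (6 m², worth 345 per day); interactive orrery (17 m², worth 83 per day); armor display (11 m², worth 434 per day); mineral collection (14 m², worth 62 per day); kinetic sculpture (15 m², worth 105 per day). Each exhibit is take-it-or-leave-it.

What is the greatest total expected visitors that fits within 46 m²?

1107

Best packing: tapestry corridor + diorama + armor display + kinetic sculpture — 39 m², 1107 total.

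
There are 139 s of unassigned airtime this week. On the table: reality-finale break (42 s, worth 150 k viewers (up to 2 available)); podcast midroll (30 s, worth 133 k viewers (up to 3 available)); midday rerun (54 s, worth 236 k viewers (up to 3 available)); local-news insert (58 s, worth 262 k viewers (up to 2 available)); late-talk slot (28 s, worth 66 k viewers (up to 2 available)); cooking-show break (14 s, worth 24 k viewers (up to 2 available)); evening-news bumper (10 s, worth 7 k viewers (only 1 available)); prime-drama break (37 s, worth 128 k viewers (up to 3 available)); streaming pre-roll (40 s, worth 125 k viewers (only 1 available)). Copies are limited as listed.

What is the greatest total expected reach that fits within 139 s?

The ratio heuristic lands on 2×local-news insert + cooking-show break (548) but leaves 9 s idle.
Dropping 2×local-news insert and cooking-show break frees 130 s; slotting in podcast midroll + 2×midday rerun (138 s) lifts the total to 605 at 138 s.

605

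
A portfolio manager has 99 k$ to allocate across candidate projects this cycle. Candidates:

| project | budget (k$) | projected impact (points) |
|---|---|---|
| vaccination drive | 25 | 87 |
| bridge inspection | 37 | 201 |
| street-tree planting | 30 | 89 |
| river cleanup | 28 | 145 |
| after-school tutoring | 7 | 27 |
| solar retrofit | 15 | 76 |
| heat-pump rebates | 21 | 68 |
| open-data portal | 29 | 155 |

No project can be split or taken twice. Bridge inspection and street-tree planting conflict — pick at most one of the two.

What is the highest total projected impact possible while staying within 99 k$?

501

Density check — bridge inspection 5.43, open-data portal 5.34, river cleanup 5.18, solar retrofit 5.07 are the best per k$.
Bridge inspection + river cleanup + open-data portal uses 94 of the 99 k$ and totals 501.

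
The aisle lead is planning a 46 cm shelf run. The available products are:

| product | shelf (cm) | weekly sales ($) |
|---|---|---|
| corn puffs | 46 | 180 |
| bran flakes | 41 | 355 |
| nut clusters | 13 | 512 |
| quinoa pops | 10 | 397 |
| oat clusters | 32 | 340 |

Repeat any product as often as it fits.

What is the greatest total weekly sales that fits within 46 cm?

Taking the top-ratio products first gives 4×quinoa pops for 1588 (40 cm).
The 20 cm tied up in 2×quinoa pops is better spent on 2×nut clusters — total rises to 1818 (46 cm).
That's the maximum — no swap from here does better than 1818.

1818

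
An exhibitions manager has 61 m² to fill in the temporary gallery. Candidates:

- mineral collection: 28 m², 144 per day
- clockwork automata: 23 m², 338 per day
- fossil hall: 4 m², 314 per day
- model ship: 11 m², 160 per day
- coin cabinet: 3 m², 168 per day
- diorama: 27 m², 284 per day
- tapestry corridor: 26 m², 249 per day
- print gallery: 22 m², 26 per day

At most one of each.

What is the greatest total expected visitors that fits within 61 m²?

1104

Ranking by ratio (expected visitors/m²): fossil hall 78.50, coin cabinet 56.00, clockwork automata 14.70, model ship 14.55.
Taking the top-ratio exhibits first gives clockwork automata + fossil hall + model ship + coin cabinet for 980 (41 m²).
Dropping model ship frees 11 m²; slotting in diorama (27 m²) lifts the total to 1104 at 57 m².
Runner-up clockwork automata + fossil hall + coin cabinet + tapestry corridor tops out at 1069.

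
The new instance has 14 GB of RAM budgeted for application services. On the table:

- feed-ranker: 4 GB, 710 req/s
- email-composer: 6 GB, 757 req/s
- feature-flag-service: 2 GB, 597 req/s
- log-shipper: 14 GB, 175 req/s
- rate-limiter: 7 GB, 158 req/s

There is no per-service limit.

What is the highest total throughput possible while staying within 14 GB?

4179

Best packing: 7×feature-flag-service — 14 GB, 4179 total.
Every other selection either busts 14 GB or fails to beat 4179.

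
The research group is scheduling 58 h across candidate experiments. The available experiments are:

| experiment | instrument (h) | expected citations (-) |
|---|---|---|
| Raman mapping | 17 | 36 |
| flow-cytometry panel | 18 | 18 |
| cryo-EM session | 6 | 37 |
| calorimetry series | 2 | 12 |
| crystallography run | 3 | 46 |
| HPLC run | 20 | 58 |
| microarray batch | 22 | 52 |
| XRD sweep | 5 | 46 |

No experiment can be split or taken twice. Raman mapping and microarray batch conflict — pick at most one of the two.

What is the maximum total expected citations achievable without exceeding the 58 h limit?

251

Cryo-EM session + calorimetry series + crystallography run + HPLC run + microarray batch + XRD sweep uses 58 of the 58 h and totals 251.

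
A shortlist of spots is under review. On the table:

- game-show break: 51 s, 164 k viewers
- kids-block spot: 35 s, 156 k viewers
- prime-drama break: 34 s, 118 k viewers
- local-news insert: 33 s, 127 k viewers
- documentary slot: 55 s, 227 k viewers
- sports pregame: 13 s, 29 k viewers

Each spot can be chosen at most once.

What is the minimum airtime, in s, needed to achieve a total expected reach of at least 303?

81

Minimise s subject to total expected reach ≥ 303.
kids-block spot + local-news insert + sports pregame reaches 312 using 81 s.
Below 81 s the best achievable stays under 303.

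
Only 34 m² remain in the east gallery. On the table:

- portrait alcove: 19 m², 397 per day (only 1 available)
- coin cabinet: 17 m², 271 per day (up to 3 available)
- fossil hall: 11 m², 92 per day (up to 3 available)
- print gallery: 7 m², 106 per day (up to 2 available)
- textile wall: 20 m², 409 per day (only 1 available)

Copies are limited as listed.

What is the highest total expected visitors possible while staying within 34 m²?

Taking the top-ratio exhibits first gives portrait alcove + 2×print gallery for 609 (33 m²).
Replace portrait alcove with textile wall: the trade gains 12 net, giving 621 at 34 m².
That's the maximum — no swap from here does better than 621.

621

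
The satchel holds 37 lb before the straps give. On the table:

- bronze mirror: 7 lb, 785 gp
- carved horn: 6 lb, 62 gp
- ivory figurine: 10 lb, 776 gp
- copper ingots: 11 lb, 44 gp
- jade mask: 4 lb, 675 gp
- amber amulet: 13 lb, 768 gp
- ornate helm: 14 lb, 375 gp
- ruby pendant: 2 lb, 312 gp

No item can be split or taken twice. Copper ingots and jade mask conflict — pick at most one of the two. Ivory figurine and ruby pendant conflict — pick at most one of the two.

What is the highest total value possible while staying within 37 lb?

3004

Bronze mirror + ivory figurine + jade mask + amber amulet uses 34 of the 37 lb and totals 3004.
The closest alternative, bronze mirror + ivory figurine + jade mask + ornate helm, reaches only 2611.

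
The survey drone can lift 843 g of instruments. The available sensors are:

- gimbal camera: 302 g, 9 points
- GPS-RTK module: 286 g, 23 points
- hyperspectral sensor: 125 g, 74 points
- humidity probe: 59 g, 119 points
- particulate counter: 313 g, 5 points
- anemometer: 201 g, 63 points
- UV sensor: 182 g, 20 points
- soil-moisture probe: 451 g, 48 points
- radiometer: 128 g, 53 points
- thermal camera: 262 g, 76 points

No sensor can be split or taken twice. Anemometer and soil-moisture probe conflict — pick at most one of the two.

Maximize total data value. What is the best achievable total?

385

The ratio ordering already packs tightly: hyperspectral sensor + humidity probe + anemometer + radiometer + thermal camera, 775 g, 385.
The closest alternative, hyperspectral sensor + humidity probe + anemometer + UV sensor + thermal camera, reaches only 352.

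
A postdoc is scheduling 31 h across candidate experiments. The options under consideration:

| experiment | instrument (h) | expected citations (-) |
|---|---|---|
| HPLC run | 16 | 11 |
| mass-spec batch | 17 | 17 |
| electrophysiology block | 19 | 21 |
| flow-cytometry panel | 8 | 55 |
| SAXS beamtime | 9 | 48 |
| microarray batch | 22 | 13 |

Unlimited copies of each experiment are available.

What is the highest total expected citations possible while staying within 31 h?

165

By expected citations per h: flow-cytometry panel 6.88, SAXS beamtime 5.33, electrophysiology block 1.11 lead.
Taking 3×flow-cytometry panel: 24 h used, 165 in expected citations.
That's the maximum — no swap from here does better than 165.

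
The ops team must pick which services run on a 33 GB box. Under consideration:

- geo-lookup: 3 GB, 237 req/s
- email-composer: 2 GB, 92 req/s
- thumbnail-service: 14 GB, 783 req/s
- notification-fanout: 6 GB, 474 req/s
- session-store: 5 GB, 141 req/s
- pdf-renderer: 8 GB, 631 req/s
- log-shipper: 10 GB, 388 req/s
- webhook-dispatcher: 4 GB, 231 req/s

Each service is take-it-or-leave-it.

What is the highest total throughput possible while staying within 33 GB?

2217

Taking the top-ratio services first gives geo-lookup + email-composer + notification-fanout + pdf-renderer + log-shipper + webhook-dispatcher for 2053 (33 GB).
The 14 GB tied up in log-shipper and webhook-dispatcher is better spent on thumbnail-service — total rises to 2217 (33 GB).
Runner-up geo-lookup + thumbnail-service + notification-fanout + pdf-renderer tops out at 2125.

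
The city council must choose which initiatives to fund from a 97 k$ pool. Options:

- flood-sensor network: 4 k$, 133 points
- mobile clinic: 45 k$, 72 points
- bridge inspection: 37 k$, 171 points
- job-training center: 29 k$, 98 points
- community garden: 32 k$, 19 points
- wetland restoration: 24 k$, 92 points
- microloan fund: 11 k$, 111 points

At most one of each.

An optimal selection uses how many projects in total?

The maximum projected impact within 97 k$ is 513.
For example flood-sensor network + bridge inspection + job-training center + microloan fund achieves it, using 81 k$.
Every optimal selection uses 4 projects.

4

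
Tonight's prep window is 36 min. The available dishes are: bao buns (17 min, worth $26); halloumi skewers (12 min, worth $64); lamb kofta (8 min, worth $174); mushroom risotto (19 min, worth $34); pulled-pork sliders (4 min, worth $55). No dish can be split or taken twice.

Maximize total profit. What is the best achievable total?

293

Taking halloumi skewers + lamb kofta + pulled-pork sliders: 24 min used, 293 in profit.
An exhaustive check of the 32 subsets confirms 293.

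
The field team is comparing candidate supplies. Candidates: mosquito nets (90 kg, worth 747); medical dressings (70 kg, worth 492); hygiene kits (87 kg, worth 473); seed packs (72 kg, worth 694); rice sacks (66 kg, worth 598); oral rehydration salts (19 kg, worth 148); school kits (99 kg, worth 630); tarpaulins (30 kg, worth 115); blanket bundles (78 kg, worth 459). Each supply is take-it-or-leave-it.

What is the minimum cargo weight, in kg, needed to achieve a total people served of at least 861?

Minimise kg subject to total people served ≥ 861.
Taking mosquito nets + oral rehydration salts gives 895 (≥ 861) for 109 kg.
No combination under 109 kg hits 861.

109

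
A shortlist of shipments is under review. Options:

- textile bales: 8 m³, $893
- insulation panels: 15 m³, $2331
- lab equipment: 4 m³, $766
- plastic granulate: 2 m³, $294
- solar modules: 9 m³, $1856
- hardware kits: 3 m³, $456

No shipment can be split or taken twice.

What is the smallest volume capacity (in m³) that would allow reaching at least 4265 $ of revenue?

Look for the lowest-volume combination reaching 4265.
insulation panels + plastic granulate + solar modules reaches 4481 using 26 m³.
Any bundle with less than 26 m³ falls short of 4265.

26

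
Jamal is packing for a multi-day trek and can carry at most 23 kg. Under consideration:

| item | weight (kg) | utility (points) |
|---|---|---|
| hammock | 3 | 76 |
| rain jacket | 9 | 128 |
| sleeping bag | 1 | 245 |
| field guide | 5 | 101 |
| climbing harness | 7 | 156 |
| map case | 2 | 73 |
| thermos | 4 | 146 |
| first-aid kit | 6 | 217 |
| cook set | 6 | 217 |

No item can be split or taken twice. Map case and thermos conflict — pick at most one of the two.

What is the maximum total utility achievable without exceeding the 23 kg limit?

Taking hammock + sleeping bag + field guide + map case + first-aid kit + cook set: 23 kg used, 929 in utility.
Runner-up sleeping bag + field guide + thermos + first-aid kit + cook set tops out at 926.

929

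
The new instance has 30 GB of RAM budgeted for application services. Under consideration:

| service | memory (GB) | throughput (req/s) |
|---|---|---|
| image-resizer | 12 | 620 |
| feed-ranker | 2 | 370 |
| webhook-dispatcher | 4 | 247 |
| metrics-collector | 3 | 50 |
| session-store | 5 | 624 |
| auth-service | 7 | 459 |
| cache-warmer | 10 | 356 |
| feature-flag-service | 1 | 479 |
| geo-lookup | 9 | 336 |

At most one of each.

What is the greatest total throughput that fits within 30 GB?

2602

Filling by ratio: feed-ranker + webhook-dispatcher + session-store + auth-service + feature-flag-service + geo-lookup for 2515, with 2 GB left unused.
Dropping webhook-dispatcher and geo-lookup frees 13 GB; slotting in image-resizer + metrics-collector (15 GB) lifts the total to 2602 at 30 GB.
An exhaustive check of the 512 subsets confirms 2602.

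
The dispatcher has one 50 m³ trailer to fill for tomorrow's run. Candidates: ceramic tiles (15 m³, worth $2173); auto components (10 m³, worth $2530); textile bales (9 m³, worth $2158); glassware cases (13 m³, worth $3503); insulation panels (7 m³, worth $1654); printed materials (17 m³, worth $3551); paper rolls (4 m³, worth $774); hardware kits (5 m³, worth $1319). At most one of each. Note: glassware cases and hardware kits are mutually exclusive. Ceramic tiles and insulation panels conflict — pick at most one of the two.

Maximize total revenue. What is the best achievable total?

11742

Ranking by ratio (revenue/m³): glassware cases 269.46, hardware kits 263.80, auto components 253.00, textile bales 239.78.
Auto components + textile bales + glassware cases + printed materials uses 49 of the 50 m³ and totals 11742.
The closest alternative, textile bales + glassware cases + insulation panels + printed materials + paper rolls, reaches only 11640.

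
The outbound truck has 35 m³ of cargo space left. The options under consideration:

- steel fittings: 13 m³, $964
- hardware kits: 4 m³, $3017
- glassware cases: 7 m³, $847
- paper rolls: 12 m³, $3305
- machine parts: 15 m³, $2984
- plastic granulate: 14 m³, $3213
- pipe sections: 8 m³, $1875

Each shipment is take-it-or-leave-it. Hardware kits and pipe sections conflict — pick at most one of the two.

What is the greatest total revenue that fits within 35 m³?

9535

Density check — hardware kits 754.25, paper rolls 275.42, pipe sections 234.38 are the best per m³.
Best packing: hardware kits + paper rolls + plastic granulate — 30 m³, 9535 total.
The spare 5 m³ is too small for any remaining shipment, and no feasible exchange beats 9535.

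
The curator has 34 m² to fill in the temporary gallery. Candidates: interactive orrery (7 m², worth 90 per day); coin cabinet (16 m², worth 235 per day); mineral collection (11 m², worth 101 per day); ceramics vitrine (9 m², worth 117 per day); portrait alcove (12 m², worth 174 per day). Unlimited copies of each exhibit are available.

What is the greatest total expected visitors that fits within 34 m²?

470

Taking 2×coin cabinet: 32 m² used, 470 in expected visitors.
The spare 2 m² is too small for any remaining exhibit, and no exchange beats 470.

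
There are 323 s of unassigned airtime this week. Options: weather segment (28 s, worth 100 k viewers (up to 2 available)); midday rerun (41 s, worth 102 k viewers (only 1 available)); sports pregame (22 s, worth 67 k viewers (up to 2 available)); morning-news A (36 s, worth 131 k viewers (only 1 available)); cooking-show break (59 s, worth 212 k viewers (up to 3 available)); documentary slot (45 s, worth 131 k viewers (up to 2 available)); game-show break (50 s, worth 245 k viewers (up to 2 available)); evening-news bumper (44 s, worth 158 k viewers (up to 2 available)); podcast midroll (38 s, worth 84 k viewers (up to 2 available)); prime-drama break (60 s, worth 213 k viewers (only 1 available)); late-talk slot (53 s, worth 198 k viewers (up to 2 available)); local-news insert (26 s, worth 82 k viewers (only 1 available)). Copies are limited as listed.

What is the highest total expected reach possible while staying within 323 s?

A density-first pass picks sports pregame + morning-news A + cooking-show break + 2×game-show break + 2×late-talk slot — 1296 at 323 s.
But weather segment + 2×game-show break + 2×evening-news bumper + 2×late-talk slot fits in 322 s and reaches 1302.

1302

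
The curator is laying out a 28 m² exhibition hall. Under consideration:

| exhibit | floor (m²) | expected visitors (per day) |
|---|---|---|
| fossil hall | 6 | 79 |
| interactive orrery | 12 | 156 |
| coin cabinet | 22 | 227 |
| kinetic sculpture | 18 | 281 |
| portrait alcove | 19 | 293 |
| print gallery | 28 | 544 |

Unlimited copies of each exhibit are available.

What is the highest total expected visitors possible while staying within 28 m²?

544

Taking print gallery: 28 m² used, 544 in expected visitors.
Nothing else within 28 m² beats 544.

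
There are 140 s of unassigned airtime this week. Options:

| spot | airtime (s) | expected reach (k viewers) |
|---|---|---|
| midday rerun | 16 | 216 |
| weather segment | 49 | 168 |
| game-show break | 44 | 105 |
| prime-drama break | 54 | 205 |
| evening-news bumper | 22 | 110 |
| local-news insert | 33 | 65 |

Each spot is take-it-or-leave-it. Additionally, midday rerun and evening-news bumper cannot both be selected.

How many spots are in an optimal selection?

3

Optimal total is 589.
midday rerun + weather segment + prime-drama break hits 589 at 119 s.
Every optimal selection uses 3 spots.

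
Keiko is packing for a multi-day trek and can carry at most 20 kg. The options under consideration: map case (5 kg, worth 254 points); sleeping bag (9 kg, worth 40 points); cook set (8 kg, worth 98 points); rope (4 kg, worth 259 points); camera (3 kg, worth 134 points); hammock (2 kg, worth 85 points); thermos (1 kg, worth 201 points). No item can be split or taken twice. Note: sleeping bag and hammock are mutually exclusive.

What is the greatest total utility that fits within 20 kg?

933

By utility per kg: thermos 201.00, rope 64.75, map case 50.80, camera 44.67 lead.
The ratio ordering already packs tightly: map case + rope + camera + hammock + thermos, 15 kg, 933.
Runner-up map case + cook set + rope + hammock + thermos tops out at 897.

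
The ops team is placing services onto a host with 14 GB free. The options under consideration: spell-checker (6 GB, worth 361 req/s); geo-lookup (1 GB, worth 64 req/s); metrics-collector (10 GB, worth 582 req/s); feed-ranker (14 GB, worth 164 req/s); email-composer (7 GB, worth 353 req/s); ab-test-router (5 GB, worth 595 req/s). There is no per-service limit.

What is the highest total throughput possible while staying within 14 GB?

The ratio ordering already packs tightly: 4×geo-lookup + 2×ab-test-router, 14 GB, 1446.
Every other selection either busts 14 GB or fails to beat 1446.

1446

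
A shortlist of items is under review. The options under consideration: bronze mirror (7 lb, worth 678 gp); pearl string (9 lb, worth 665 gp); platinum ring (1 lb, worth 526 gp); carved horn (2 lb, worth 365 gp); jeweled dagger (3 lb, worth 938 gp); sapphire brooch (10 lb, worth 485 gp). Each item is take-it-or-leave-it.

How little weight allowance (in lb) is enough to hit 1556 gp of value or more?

6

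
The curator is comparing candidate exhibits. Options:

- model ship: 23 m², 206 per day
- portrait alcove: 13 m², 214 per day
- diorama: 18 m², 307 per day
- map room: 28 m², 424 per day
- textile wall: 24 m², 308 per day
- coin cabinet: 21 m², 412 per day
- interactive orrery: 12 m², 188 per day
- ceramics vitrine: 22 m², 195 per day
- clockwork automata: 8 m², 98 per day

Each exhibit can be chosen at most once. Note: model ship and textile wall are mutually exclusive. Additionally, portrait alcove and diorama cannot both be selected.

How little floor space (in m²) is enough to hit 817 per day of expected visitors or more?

Minimise m² subject to total expected visitors ≥ 817.
diorama + coin cabinet + clockwork automata: 817 expected visitors at 47 m².
Any bundle with less than 47 m² falls short of 817.

47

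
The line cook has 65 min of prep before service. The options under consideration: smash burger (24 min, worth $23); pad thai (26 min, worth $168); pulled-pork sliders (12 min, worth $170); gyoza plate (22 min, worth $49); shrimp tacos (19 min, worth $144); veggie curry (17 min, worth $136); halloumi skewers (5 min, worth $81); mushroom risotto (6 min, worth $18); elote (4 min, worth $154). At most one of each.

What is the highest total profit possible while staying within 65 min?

The ratio heuristic lands on pulled-pork sliders + shrimp tacos + veggie curry + halloumi skewers + mushroom risotto + elote (703) but leaves 2 min idle.
Dropping shrimp tacos and mushroom risotto frees 25 min; slotting in pad thai (26 min) lifts the total to 709 at 64 min.
Runner-up pulled-pork sliders + shrimp tacos + veggie curry + halloumi skewers + mushroom risotto + elote tops out at 703.

709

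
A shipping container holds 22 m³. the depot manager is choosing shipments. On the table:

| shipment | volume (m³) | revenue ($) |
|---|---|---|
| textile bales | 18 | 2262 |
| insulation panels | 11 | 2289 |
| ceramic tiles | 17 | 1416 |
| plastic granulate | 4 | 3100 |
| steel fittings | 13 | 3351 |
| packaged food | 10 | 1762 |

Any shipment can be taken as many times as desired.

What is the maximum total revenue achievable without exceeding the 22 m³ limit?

15500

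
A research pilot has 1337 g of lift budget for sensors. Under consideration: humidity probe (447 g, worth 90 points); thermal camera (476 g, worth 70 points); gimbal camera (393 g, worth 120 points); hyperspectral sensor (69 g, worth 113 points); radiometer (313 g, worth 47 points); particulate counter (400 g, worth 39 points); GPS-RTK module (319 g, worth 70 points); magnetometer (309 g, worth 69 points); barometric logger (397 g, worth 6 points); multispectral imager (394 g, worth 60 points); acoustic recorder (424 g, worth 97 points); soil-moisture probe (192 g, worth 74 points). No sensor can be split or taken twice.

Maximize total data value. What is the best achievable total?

A density-first pass picks gimbal camera + hyperspectral sensor + acoustic recorder + soil-moisture probe — 404 at 1078 g.
Replace acoustic recorder with GPS-RTK module + magnetometer: the trade gains 42 net, giving 446 at 1282 g.
Runner-up gimbal camera + hyperspectral sensor + radiometer + GPS-RTK module + soil-moisture probe tops out at 424.

446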